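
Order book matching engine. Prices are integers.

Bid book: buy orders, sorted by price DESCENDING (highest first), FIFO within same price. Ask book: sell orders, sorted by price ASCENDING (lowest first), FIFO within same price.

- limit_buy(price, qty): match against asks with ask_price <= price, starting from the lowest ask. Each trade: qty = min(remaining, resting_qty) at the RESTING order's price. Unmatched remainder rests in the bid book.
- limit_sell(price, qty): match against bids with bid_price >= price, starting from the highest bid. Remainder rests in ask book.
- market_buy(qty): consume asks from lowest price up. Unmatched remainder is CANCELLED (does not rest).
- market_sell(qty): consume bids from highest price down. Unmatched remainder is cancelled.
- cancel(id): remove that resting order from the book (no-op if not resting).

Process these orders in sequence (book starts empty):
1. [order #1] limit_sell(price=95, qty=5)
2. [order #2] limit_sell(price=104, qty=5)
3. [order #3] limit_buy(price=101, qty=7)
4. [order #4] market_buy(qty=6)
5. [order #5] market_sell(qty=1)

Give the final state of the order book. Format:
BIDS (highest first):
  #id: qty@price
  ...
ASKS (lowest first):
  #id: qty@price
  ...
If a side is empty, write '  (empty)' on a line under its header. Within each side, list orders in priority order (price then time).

Answer: BIDS (highest first):
  #3: 1@101
ASKS (lowest first):
  (empty)

Derivation:
After op 1 [order #1] limit_sell(price=95, qty=5): fills=none; bids=[-] asks=[#1:5@95]
After op 2 [order #2] limit_sell(price=104, qty=5): fills=none; bids=[-] asks=[#1:5@95 #2:5@104]
After op 3 [order #3] limit_buy(price=101, qty=7): fills=#3x#1:5@95; bids=[#3:2@101] asks=[#2:5@104]
After op 4 [order #4] market_buy(qty=6): fills=#4x#2:5@104; bids=[#3:2@101] asks=[-]
After op 5 [order #5] market_sell(qty=1): fills=#3x#5:1@101; bids=[#3:1@101] asks=[-]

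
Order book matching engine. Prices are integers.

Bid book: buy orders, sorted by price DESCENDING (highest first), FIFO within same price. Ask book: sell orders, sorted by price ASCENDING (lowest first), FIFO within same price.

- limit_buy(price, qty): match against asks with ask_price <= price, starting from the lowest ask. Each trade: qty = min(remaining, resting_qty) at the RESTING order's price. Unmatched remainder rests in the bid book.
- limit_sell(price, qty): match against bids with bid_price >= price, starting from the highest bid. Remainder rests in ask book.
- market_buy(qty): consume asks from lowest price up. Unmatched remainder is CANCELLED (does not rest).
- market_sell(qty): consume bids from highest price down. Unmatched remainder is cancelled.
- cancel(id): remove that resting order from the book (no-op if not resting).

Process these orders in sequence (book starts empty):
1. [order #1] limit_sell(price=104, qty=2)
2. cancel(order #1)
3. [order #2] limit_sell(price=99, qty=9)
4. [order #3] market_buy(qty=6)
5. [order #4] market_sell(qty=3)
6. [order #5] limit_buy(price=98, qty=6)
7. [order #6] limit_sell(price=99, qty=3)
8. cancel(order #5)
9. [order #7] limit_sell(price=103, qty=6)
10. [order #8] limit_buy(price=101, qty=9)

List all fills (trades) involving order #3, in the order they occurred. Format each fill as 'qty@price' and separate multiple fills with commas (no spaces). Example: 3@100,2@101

After op 1 [order #1] limit_sell(price=104, qty=2): fills=none; bids=[-] asks=[#1:2@104]
After op 2 cancel(order #1): fills=none; bids=[-] asks=[-]
After op 3 [order #2] limit_sell(price=99, qty=9): fills=none; bids=[-] asks=[#2:9@99]
After op 4 [order #3] market_buy(qty=6): fills=#3x#2:6@99; bids=[-] asks=[#2:3@99]
After op 5 [order #4] market_sell(qty=3): fills=none; bids=[-] asks=[#2:3@99]
After op 6 [order #5] limit_buy(price=98, qty=6): fills=none; bids=[#5:6@98] asks=[#2:3@99]
After op 7 [order #6] limit_sell(price=99, qty=3): fills=none; bids=[#5:6@98] asks=[#2:3@99 #6:3@99]
After op 8 cancel(order #5): fills=none; bids=[-] asks=[#2:3@99 #6:3@99]
After op 9 [order #7] limit_sell(price=103, qty=6): fills=none; bids=[-] asks=[#2:3@99 #6:3@99 #7:6@103]
After op 10 [order #8] limit_buy(price=101, qty=9): fills=#8x#2:3@99 #8x#6:3@99; bids=[#8:3@101] asks=[#7:6@103]

Answer: 6@99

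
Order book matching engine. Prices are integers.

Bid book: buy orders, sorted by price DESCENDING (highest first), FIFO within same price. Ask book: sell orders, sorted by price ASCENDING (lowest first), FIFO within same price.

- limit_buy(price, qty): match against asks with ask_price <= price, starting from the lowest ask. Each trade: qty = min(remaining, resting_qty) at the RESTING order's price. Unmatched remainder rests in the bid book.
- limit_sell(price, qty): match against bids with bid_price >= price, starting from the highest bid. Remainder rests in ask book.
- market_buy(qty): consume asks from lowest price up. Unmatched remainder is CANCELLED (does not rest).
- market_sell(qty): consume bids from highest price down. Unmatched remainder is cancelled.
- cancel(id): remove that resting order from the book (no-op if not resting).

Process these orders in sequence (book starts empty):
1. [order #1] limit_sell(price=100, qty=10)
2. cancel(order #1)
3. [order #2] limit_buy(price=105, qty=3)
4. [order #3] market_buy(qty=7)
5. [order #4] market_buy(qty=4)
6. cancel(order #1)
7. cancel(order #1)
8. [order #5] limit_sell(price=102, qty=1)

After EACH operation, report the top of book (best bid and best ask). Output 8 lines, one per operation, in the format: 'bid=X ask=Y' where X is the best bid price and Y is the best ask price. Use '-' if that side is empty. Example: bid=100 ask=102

Answer: bid=- ask=100
bid=- ask=-
bid=105 ask=-
bid=105 ask=-
bid=105 ask=-
bid=105 ask=-
bid=105 ask=-
bid=105 ask=-

Derivation:
After op 1 [order #1] limit_sell(price=100, qty=10): fills=none; bids=[-] asks=[#1:10@100]
After op 2 cancel(order #1): fills=none; bids=[-] asks=[-]
After op 3 [order #2] limit_buy(price=105, qty=3): fills=none; bids=[#2:3@105] asks=[-]
After op 4 [order #3] market_buy(qty=7): fills=none; bids=[#2:3@105] asks=[-]
After op 5 [order #4] market_buy(qty=4): fills=none; bids=[#2:3@105] asks=[-]
After op 6 cancel(order #1): fills=none; bids=[#2:3@105] asks=[-]
After op 7 cancel(order #1): fills=none; bids=[#2:3@105] asks=[-]
After op 8 [order #5] limit_sell(price=102, qty=1): fills=#2x#5:1@105; bids=[#2:2@105] asks=[-]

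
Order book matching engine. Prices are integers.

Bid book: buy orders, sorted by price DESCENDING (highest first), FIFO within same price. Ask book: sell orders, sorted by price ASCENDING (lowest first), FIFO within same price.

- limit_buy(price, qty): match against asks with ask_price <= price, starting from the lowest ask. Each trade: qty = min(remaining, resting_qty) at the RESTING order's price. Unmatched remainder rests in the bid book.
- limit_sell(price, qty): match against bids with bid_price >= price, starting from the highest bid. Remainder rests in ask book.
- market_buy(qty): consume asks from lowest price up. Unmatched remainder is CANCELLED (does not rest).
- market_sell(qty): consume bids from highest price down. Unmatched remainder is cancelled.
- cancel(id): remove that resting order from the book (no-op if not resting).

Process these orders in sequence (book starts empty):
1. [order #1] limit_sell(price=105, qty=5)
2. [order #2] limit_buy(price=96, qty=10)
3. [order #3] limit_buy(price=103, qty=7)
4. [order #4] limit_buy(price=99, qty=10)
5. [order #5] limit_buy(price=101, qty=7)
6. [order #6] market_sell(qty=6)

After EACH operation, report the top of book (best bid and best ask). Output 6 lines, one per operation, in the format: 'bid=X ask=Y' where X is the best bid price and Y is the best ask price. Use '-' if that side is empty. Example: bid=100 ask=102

Answer: bid=- ask=105
bid=96 ask=105
bid=103 ask=105
bid=103 ask=105
bid=103 ask=105
bid=103 ask=105

Derivation:
After op 1 [order #1] limit_sell(price=105, qty=5): fills=none; bids=[-] asks=[#1:5@105]
After op 2 [order #2] limit_buy(price=96, qty=10): fills=none; bids=[#2:10@96] asks=[#1:5@105]
After op 3 [order #3] limit_buy(price=103, qty=7): fills=none; bids=[#3:7@103 #2:10@96] asks=[#1:5@105]
After op 4 [order #4] limit_buy(price=99, qty=10): fills=none; bids=[#3:7@103 #4:10@99 #2:10@96] asks=[#1:5@105]
After op 5 [order #5] limit_buy(price=101, qty=7): fills=none; bids=[#3:7@103 #5:7@101 #4:10@99 #2:10@96] asks=[#1:5@105]
After op 6 [order #6] market_sell(qty=6): fills=#3x#6:6@103; bids=[#3:1@103 #5:7@101 #4:10@99 #2:10@96] asks=[#1:5@105]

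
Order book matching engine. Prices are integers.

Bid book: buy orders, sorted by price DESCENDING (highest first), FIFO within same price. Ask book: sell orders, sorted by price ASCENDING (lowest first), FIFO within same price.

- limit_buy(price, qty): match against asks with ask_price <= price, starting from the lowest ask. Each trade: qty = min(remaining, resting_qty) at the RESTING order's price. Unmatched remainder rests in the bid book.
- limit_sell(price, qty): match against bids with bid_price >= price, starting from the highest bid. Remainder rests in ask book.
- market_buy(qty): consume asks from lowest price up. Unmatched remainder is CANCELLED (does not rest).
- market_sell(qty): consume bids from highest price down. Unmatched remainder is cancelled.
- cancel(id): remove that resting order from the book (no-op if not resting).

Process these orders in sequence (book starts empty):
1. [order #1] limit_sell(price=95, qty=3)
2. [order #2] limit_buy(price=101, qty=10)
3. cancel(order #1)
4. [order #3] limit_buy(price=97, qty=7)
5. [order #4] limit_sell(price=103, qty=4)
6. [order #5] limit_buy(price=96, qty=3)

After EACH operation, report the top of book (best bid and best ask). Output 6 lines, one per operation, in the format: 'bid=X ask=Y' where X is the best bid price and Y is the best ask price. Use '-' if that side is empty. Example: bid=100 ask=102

After op 1 [order #1] limit_sell(price=95, qty=3): fills=none; bids=[-] asks=[#1:3@95]
After op 2 [order #2] limit_buy(price=101, qty=10): fills=#2x#1:3@95; bids=[#2:7@101] asks=[-]
After op 3 cancel(order #1): fills=none; bids=[#2:7@101] asks=[-]
After op 4 [order #3] limit_buy(price=97, qty=7): fills=none; bids=[#2:7@101 #3:7@97] asks=[-]
After op 5 [order #4] limit_sell(price=103, qty=4): fills=none; bids=[#2:7@101 #3:7@97] asks=[#4:4@103]
After op 6 [order #5] limit_buy(price=96, qty=3): fills=none; bids=[#2:7@101 #3:7@97 #5:3@96] asks=[#4:4@103]

Answer: bid=- ask=95
bid=101 ask=-
bid=101 ask=-
bid=101 ask=-
bid=101 ask=103
bid=101 ask=103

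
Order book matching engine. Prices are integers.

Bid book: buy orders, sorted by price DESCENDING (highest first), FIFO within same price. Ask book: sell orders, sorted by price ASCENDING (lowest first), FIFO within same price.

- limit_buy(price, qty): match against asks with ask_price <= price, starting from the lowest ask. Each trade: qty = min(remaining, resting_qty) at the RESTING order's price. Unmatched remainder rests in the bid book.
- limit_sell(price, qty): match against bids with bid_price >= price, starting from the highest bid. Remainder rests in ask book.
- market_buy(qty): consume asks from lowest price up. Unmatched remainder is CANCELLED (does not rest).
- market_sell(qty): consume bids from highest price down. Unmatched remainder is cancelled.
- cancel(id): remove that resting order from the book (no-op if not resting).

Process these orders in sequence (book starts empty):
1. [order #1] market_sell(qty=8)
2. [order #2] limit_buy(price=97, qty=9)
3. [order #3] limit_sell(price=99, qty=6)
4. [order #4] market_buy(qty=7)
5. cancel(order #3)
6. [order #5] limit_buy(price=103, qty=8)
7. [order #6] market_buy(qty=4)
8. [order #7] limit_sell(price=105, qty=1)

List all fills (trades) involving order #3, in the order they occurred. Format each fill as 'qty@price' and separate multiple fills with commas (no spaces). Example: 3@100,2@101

Answer: 6@99

Derivation:
After op 1 [order #1] market_sell(qty=8): fills=none; bids=[-] asks=[-]
After op 2 [order #2] limit_buy(price=97, qty=9): fills=none; bids=[#2:9@97] asks=[-]
After op 3 [order #3] limit_sell(price=99, qty=6): fills=none; bids=[#2:9@97] asks=[#3:6@99]
After op 4 [order #4] market_buy(qty=7): fills=#4x#3:6@99; bids=[#2:9@97] asks=[-]
After op 5 cancel(order #3): fills=none; bids=[#2:9@97] asks=[-]
After op 6 [order #5] limit_buy(price=103, qty=8): fills=none; bids=[#5:8@103 #2:9@97] asks=[-]
After op 7 [order #6] market_buy(qty=4): fills=none; bids=[#5:8@103 #2:9@97] asks=[-]
After op 8 [order #7] limit_sell(price=105, qty=1): fills=none; bids=[#5:8@103 #2:9@97] asks=[#7:1@105]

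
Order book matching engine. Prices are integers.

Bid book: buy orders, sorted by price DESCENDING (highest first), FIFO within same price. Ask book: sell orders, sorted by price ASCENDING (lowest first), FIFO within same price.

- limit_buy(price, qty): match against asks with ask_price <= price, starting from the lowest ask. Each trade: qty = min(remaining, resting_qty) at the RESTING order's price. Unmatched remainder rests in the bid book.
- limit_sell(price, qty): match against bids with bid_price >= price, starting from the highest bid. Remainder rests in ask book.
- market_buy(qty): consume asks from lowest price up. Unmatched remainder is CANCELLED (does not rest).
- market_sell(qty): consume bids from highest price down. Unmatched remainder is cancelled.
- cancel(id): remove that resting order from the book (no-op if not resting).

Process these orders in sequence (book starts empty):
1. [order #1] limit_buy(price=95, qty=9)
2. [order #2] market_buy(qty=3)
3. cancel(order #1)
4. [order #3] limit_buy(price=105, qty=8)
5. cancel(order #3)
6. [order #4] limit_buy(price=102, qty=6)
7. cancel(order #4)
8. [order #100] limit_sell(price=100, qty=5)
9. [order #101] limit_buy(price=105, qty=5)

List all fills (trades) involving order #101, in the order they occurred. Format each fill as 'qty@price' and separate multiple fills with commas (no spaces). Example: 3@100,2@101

After op 1 [order #1] limit_buy(price=95, qty=9): fills=none; bids=[#1:9@95] asks=[-]
After op 2 [order #2] market_buy(qty=3): fills=none; bids=[#1:9@95] asks=[-]
After op 3 cancel(order #1): fills=none; bids=[-] asks=[-]
After op 4 [order #3] limit_buy(price=105, qty=8): fills=none; bids=[#3:8@105] asks=[-]
After op 5 cancel(order #3): fills=none; bids=[-] asks=[-]
After op 6 [order #4] limit_buy(price=102, qty=6): fills=none; bids=[#4:6@102] asks=[-]
After op 7 cancel(order #4): fills=none; bids=[-] asks=[-]
After op 8 [order #100] limit_sell(price=100, qty=5): fills=none; bids=[-] asks=[#100:5@100]
After op 9 [order #101] limit_buy(price=105, qty=5): fills=#101x#100:5@100; bids=[-] asks=[-]

Answer: 5@100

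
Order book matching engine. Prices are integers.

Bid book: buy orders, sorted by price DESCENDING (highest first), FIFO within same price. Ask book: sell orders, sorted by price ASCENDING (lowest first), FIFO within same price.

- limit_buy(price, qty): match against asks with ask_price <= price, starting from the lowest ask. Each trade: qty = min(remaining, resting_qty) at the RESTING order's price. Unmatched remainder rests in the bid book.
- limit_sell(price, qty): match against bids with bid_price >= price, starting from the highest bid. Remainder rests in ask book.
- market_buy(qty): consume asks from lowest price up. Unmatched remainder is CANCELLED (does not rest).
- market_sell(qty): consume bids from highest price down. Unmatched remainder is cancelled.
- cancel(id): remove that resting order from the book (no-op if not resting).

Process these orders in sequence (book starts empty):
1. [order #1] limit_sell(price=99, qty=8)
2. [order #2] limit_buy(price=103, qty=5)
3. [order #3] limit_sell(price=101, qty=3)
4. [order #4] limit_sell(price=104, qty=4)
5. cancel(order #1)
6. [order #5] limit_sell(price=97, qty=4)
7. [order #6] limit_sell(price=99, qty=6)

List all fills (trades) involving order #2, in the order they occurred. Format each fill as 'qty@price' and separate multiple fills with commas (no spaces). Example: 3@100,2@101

After op 1 [order #1] limit_sell(price=99, qty=8): fills=none; bids=[-] asks=[#1:8@99]
After op 2 [order #2] limit_buy(price=103, qty=5): fills=#2x#1:5@99; bids=[-] asks=[#1:3@99]
After op 3 [order #3] limit_sell(price=101, qty=3): fills=none; bids=[-] asks=[#1:3@99 #3:3@101]
After op 4 [order #4] limit_sell(price=104, qty=4): fills=none; bids=[-] asks=[#1:3@99 #3:3@101 #4:4@104]
After op 5 cancel(order #1): fills=none; bids=[-] asks=[#3:3@101 #4:4@104]
After op 6 [order #5] limit_sell(price=97, qty=4): fills=none; bids=[-] asks=[#5:4@97 #3:3@101 #4:4@104]
After op 7 [order #6] limit_sell(price=99, qty=6): fills=none; bids=[-] asks=[#5:4@97 #6:6@99 #3:3@101 #4:4@104]

Answer: 5@99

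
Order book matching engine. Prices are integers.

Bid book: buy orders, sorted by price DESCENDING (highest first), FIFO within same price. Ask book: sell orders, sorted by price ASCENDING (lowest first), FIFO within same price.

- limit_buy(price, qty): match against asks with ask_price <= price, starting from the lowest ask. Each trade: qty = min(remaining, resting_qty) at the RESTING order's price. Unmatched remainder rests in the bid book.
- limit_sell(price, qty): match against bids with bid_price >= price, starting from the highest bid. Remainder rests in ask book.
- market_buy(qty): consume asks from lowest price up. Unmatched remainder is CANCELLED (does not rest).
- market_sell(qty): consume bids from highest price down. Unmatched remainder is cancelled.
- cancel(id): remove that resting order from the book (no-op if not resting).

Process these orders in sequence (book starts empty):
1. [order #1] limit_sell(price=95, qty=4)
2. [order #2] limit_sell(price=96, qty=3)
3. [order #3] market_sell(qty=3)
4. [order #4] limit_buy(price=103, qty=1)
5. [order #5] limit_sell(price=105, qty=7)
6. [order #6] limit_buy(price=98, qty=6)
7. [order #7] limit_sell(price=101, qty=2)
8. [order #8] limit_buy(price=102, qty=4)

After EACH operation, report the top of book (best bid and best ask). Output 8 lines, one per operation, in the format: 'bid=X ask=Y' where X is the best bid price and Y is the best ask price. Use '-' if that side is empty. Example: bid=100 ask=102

Answer: bid=- ask=95
bid=- ask=95
bid=- ask=95
bid=- ask=95
bid=- ask=95
bid=- ask=105
bid=- ask=101
bid=102 ask=105

Derivation:
After op 1 [order #1] limit_sell(price=95, qty=4): fills=none; bids=[-] asks=[#1:4@95]
After op 2 [order #2] limit_sell(price=96, qty=3): fills=none; bids=[-] asks=[#1:4@95 #2:3@96]
After op 3 [order #3] market_sell(qty=3): fills=none; bids=[-] asks=[#1:4@95 #2:3@96]
After op 4 [order #4] limit_buy(price=103, qty=1): fills=#4x#1:1@95; bids=[-] asks=[#1:3@95 #2:3@96]
After op 5 [order #5] limit_sell(price=105, qty=7): fills=none; bids=[-] asks=[#1:3@95 #2:3@96 #5:7@105]
After op 6 [order #6] limit_buy(price=98, qty=6): fills=#6x#1:3@95 #6x#2:3@96; bids=[-] asks=[#5:7@105]
After op 7 [order #7] limit_sell(price=101, qty=2): fills=none; bids=[-] asks=[#7:2@101 #5:7@105]
After op 8 [order #8] limit_buy(price=102, qty=4): fills=#8x#7:2@101; bids=[#8:2@102] asks=[#5:7@105]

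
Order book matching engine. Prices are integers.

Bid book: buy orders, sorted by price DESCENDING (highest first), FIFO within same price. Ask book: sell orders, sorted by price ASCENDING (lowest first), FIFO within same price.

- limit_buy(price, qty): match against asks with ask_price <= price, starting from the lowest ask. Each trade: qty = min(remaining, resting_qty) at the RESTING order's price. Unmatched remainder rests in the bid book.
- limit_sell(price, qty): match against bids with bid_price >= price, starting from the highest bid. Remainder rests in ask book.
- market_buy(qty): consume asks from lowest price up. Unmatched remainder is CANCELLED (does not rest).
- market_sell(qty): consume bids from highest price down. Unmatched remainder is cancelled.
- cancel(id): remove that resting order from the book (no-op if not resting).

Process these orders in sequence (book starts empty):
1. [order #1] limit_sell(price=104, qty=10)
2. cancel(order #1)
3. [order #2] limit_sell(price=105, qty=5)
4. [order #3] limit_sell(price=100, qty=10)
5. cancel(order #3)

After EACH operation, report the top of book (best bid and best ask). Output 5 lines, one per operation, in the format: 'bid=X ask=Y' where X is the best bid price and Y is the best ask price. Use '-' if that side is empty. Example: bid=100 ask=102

After op 1 [order #1] limit_sell(price=104, qty=10): fills=none; bids=[-] asks=[#1:10@104]
After op 2 cancel(order #1): fills=none; bids=[-] asks=[-]
After op 3 [order #2] limit_sell(price=105, qty=5): fills=none; bids=[-] asks=[#2:5@105]
After op 4 [order #3] limit_sell(price=100, qty=10): fills=none; bids=[-] asks=[#3:10@100 #2:5@105]
After op 5 cancel(order #3): fills=none; bids=[-] asks=[#2:5@105]

Answer: bid=- ask=104
bid=- ask=-
bid=- ask=105
bid=- ask=100
bid=- ask=105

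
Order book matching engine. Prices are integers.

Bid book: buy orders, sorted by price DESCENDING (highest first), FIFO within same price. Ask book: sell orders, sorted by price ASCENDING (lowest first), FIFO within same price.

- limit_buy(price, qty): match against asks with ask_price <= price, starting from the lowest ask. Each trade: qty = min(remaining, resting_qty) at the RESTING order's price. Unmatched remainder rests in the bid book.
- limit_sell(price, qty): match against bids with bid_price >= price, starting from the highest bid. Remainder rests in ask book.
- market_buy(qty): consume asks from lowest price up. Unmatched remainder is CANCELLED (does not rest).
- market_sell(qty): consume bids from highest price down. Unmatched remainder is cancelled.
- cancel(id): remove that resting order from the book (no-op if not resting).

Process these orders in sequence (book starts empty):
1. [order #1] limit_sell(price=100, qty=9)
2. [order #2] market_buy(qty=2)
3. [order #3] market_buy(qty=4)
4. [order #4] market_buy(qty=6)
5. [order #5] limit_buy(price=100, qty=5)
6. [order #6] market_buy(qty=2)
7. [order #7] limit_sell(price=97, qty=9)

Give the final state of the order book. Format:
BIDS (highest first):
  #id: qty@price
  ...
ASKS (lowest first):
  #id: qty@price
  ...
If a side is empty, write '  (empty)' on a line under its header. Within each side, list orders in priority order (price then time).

After op 1 [order #1] limit_sell(price=100, qty=9): fills=none; bids=[-] asks=[#1:9@100]
After op 2 [order #2] market_buy(qty=2): fills=#2x#1:2@100; bids=[-] asks=[#1:7@100]
After op 3 [order #3] market_buy(qty=4): fills=#3x#1:4@100; bids=[-] asks=[#1:3@100]
After op 4 [order #4] market_buy(qty=6): fills=#4x#1:3@100; bids=[-] asks=[-]
After op 5 [order #5] limit_buy(price=100, qty=5): fills=none; bids=[#5:5@100] asks=[-]
After op 6 [order #6] market_buy(qty=2): fills=none; bids=[#5:5@100] asks=[-]
After op 7 [order #7] limit_sell(price=97, qty=9): fills=#5x#7:5@100; bids=[-] asks=[#7:4@97]

Answer: BIDS (highest first):
  (empty)
ASKS (lowest first):
  #7: 4@97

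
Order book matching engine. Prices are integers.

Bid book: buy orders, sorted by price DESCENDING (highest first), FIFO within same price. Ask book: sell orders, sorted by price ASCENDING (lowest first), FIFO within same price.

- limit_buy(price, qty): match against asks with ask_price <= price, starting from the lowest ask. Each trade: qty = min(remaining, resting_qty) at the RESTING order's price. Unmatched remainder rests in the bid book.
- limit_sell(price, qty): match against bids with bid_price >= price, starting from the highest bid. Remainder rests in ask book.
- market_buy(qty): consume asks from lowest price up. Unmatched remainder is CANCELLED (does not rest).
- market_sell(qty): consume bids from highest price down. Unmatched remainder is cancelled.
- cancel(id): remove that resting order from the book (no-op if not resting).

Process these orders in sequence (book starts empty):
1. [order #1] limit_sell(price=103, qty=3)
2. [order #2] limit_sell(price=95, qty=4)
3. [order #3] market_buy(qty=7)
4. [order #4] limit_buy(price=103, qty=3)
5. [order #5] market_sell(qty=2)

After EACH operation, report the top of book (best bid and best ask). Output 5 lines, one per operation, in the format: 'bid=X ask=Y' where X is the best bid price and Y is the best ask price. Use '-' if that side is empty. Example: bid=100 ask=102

After op 1 [order #1] limit_sell(price=103, qty=3): fills=none; bids=[-] asks=[#1:3@103]
After op 2 [order #2] limit_sell(price=95, qty=4): fills=none; bids=[-] asks=[#2:4@95 #1:3@103]
After op 3 [order #3] market_buy(qty=7): fills=#3x#2:4@95 #3x#1:3@103; bids=[-] asks=[-]
After op 4 [order #4] limit_buy(price=103, qty=3): fills=none; bids=[#4:3@103] asks=[-]
After op 5 [order #5] market_sell(qty=2): fills=#4x#5:2@103; bids=[#4:1@103] asks=[-]

Answer: bid=- ask=103
bid=- ask=95
bid=- ask=-
bid=103 ask=-
bid=103 ask=-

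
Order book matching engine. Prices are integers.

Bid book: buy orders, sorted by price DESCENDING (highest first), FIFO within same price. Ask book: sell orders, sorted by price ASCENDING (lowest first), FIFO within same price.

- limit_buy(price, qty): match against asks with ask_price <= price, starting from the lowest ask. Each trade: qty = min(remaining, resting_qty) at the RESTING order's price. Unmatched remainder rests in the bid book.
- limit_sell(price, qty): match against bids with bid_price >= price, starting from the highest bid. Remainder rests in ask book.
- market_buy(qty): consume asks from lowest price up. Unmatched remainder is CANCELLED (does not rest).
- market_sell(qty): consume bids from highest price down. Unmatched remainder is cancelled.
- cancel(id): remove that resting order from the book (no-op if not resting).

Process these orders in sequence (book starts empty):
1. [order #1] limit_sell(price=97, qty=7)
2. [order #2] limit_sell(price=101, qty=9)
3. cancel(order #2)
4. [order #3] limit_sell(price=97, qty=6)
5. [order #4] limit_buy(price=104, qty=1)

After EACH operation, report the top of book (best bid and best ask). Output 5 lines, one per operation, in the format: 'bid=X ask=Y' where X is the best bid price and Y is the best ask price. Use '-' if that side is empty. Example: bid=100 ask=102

After op 1 [order #1] limit_sell(price=97, qty=7): fills=none; bids=[-] asks=[#1:7@97]
After op 2 [order #2] limit_sell(price=101, qty=9): fills=none; bids=[-] asks=[#1:7@97 #2:9@101]
After op 3 cancel(order #2): fills=none; bids=[-] asks=[#1:7@97]
After op 4 [order #3] limit_sell(price=97, qty=6): fills=none; bids=[-] asks=[#1:7@97 #3:6@97]
After op 5 [order #4] limit_buy(price=104, qty=1): fills=#4x#1:1@97; bids=[-] asks=[#1:6@97 #3:6@97]

Answer: bid=- ask=97
bid=- ask=97
bid=- ask=97
bid=- ask=97
bid=- ask=97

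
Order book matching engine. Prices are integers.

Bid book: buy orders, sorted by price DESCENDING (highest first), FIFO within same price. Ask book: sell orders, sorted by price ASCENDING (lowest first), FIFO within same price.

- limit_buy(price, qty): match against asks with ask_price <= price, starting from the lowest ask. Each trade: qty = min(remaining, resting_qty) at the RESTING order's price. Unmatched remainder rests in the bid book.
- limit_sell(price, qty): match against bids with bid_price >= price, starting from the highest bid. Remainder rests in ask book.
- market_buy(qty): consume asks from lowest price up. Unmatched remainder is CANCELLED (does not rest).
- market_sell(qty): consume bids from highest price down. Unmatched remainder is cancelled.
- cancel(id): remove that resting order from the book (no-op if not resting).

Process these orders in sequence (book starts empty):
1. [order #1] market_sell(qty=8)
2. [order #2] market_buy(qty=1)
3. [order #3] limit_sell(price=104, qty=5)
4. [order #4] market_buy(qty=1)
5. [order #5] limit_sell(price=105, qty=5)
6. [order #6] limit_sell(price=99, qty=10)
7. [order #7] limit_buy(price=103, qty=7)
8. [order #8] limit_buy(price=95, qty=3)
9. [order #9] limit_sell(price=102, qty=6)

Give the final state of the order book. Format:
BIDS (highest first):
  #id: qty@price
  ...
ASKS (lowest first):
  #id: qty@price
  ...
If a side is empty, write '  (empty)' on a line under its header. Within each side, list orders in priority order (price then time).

After op 1 [order #1] market_sell(qty=8): fills=none; bids=[-] asks=[-]
After op 2 [order #2] market_buy(qty=1): fills=none; bids=[-] asks=[-]
After op 3 [order #3] limit_sell(price=104, qty=5): fills=none; bids=[-] asks=[#3:5@104]
After op 4 [order #4] market_buy(qty=1): fills=#4x#3:1@104; bids=[-] asks=[#3:4@104]
After op 5 [order #5] limit_sell(price=105, qty=5): fills=none; bids=[-] asks=[#3:4@104 #5:5@105]
After op 6 [order #6] limit_sell(price=99, qty=10): fills=none; bids=[-] asks=[#6:10@99 #3:4@104 #5:5@105]
After op 7 [order #7] limit_buy(price=103, qty=7): fills=#7x#6:7@99; bids=[-] asks=[#6:3@99 #3:4@104 #5:5@105]
After op 8 [order #8] limit_buy(price=95, qty=3): fills=none; bids=[#8:3@95] asks=[#6:3@99 #3:4@104 #5:5@105]
After op 9 [order #9] limit_sell(price=102, qty=6): fills=none; bids=[#8:3@95] asks=[#6:3@99 #9:6@102 #3:4@104 #5:5@105]

Answer: BIDS (highest first):
  #8: 3@95
ASKS (lowest first):
  #6: 3@99
  #9: 6@102
  #3: 4@104
  #5: 5@105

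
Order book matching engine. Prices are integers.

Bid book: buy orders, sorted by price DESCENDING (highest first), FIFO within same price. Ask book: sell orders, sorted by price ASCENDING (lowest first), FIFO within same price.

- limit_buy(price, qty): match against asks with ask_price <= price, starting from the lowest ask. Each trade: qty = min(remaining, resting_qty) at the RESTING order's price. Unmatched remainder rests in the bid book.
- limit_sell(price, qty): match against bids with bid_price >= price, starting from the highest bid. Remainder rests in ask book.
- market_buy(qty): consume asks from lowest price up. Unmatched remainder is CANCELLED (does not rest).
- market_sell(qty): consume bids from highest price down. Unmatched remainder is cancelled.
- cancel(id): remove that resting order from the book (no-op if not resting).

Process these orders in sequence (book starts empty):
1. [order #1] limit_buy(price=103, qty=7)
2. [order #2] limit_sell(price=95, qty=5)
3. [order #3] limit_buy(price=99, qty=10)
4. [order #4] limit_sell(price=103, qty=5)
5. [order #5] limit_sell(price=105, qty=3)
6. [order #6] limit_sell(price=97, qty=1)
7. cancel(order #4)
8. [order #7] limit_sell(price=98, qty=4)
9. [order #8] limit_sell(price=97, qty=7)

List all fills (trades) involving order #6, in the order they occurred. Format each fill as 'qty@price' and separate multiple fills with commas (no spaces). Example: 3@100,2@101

After op 1 [order #1] limit_buy(price=103, qty=7): fills=none; bids=[#1:7@103] asks=[-]
After op 2 [order #2] limit_sell(price=95, qty=5): fills=#1x#2:5@103; bids=[#1:2@103] asks=[-]
After op 3 [order #3] limit_buy(price=99, qty=10): fills=none; bids=[#1:2@103 #3:10@99] asks=[-]
After op 4 [order #4] limit_sell(price=103, qty=5): fills=#1x#4:2@103; bids=[#3:10@99] asks=[#4:3@103]
After op 5 [order #5] limit_sell(price=105, qty=3): fills=none; bids=[#3:10@99] asks=[#4:3@103 #5:3@105]
After op 6 [order #6] limit_sell(price=97, qty=1): fills=#3x#6:1@99; bids=[#3:9@99] asks=[#4:3@103 #5:3@105]
After op 7 cancel(order #4): fills=none; bids=[#3:9@99] asks=[#5:3@105]
After op 8 [order #7] limit_sell(price=98, qty=4): fills=#3x#7:4@99; bids=[#3:5@99] asks=[#5:3@105]
After op 9 [order #8] limit_sell(price=97, qty=7): fills=#3x#8:5@99; bids=[-] asks=[#8:2@97 #5:3@105]

Answer: 1@99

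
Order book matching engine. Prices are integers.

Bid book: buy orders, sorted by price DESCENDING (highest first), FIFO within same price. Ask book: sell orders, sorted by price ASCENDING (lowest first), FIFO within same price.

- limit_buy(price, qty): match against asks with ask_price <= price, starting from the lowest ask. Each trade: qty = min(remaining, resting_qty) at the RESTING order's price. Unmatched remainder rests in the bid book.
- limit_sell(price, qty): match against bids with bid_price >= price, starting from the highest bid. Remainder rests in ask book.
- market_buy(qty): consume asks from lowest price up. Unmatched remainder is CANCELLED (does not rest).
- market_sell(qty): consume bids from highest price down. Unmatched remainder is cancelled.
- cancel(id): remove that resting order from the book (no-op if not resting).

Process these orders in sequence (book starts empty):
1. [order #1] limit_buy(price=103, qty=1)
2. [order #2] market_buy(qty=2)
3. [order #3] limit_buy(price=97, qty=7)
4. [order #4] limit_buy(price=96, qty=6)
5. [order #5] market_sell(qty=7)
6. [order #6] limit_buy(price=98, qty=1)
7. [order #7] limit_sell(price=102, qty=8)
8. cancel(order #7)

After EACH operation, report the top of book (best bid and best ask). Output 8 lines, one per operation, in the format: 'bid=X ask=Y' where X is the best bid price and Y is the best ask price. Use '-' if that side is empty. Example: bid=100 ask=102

After op 1 [order #1] limit_buy(price=103, qty=1): fills=none; bids=[#1:1@103] asks=[-]
After op 2 [order #2] market_buy(qty=2): fills=none; bids=[#1:1@103] asks=[-]
After op 3 [order #3] limit_buy(price=97, qty=7): fills=none; bids=[#1:1@103 #3:7@97] asks=[-]
After op 4 [order #4] limit_buy(price=96, qty=6): fills=none; bids=[#1:1@103 #3:7@97 #4:6@96] asks=[-]
After op 5 [order #5] market_sell(qty=7): fills=#1x#5:1@103 #3x#5:6@97; bids=[#3:1@97 #4:6@96] asks=[-]
After op 6 [order #6] limit_buy(price=98, qty=1): fills=none; bids=[#6:1@98 #3:1@97 #4:6@96] asks=[-]
After op 7 [order #7] limit_sell(price=102, qty=8): fills=none; bids=[#6:1@98 #3:1@97 #4:6@96] asks=[#7:8@102]
After op 8 cancel(order #7): fills=none; bids=[#6:1@98 #3:1@97 #4:6@96] asks=[-]

Answer: bid=103 ask=-
bid=103 ask=-
bid=103 ask=-
bid=103 ask=-
bid=97 ask=-
bid=98 ask=-
bid=98 ask=102
bid=98 ask=-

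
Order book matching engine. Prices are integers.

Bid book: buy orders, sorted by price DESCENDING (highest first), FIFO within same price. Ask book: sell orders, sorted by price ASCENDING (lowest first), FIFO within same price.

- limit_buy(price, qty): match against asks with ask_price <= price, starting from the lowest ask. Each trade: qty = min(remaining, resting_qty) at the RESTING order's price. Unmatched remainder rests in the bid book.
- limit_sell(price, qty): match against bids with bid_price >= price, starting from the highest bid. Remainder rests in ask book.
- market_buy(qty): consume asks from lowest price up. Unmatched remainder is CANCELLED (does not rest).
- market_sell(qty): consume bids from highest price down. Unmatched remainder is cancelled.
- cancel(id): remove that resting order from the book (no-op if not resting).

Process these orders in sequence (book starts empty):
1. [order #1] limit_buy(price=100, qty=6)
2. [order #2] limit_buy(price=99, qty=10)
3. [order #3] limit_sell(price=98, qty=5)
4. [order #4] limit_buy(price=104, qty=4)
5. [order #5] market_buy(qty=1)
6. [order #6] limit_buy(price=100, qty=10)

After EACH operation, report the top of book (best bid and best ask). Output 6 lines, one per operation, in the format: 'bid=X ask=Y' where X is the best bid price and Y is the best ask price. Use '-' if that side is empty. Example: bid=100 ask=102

After op 1 [order #1] limit_buy(price=100, qty=6): fills=none; bids=[#1:6@100] asks=[-]
After op 2 [order #2] limit_buy(price=99, qty=10): fills=none; bids=[#1:6@100 #2:10@99] asks=[-]
After op 3 [order #3] limit_sell(price=98, qty=5): fills=#1x#3:5@100; bids=[#1:1@100 #2:10@99] asks=[-]
After op 4 [order #4] limit_buy(price=104, qty=4): fills=none; bids=[#4:4@104 #1:1@100 #2:10@99] asks=[-]
After op 5 [order #5] market_buy(qty=1): fills=none; bids=[#4:4@104 #1:1@100 #2:10@99] asks=[-]
After op 6 [order #6] limit_buy(price=100, qty=10): fills=none; bids=[#4:4@104 #1:1@100 #6:10@100 #2:10@99] asks=[-]

Answer: bid=100 ask=-
bid=100 ask=-
bid=100 ask=-
bid=104 ask=-
bid=104 ask=-
bid=104 ask=-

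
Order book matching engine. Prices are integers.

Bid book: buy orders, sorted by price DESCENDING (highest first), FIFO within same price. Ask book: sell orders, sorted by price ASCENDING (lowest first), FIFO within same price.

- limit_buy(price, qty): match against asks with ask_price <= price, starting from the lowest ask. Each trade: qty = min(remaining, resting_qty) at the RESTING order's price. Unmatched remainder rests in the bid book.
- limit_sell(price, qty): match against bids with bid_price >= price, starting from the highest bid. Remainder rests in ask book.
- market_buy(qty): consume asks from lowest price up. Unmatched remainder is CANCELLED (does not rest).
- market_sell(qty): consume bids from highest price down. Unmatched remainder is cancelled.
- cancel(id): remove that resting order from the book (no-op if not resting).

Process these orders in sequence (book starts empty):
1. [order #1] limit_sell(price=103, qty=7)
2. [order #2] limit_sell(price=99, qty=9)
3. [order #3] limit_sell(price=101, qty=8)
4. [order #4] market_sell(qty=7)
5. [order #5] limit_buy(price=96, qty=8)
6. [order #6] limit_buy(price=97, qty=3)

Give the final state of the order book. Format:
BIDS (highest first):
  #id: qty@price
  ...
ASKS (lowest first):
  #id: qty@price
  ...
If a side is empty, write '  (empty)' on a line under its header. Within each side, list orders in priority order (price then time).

After op 1 [order #1] limit_sell(price=103, qty=7): fills=none; bids=[-] asks=[#1:7@103]
After op 2 [order #2] limit_sell(price=99, qty=9): fills=none; bids=[-] asks=[#2:9@99 #1:7@103]
After op 3 [order #3] limit_sell(price=101, qty=8): fills=none; bids=[-] asks=[#2:9@99 #3:8@101 #1:7@103]
After op 4 [order #4] market_sell(qty=7): fills=none; bids=[-] asks=[#2:9@99 #3:8@101 #1:7@103]
After op 5 [order #5] limit_buy(price=96, qty=8): fills=none; bids=[#5:8@96] asks=[#2:9@99 #3:8@101 #1:7@103]
After op 6 [order #6] limit_buy(price=97, qty=3): fills=none; bids=[#6:3@97 #5:8@96] asks=[#2:9@99 #3:8@101 #1:7@103]

Answer: BIDS (highest first):
  #6: 3@97
  #5: 8@96
ASKS (lowest first):
  #2: 9@99
  #3: 8@101
  #1: 7@103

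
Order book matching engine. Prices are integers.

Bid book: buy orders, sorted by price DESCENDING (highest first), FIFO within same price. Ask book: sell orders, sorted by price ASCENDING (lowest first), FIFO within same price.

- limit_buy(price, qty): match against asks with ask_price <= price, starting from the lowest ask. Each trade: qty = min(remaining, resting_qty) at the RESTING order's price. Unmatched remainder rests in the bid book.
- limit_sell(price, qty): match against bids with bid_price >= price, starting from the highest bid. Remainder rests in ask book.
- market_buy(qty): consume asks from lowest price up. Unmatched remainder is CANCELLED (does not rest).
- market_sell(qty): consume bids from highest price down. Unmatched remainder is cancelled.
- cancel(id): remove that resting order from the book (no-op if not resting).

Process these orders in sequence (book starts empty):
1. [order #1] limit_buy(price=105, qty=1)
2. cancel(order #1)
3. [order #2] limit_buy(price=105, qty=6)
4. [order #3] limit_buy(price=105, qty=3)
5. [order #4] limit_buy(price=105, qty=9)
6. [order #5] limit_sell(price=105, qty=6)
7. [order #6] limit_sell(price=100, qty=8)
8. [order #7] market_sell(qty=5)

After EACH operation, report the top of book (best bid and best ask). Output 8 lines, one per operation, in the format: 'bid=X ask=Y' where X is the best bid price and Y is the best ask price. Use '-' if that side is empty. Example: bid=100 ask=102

After op 1 [order #1] limit_buy(price=105, qty=1): fills=none; bids=[#1:1@105] asks=[-]
After op 2 cancel(order #1): fills=none; bids=[-] asks=[-]
After op 3 [order #2] limit_buy(price=105, qty=6): fills=none; bids=[#2:6@105] asks=[-]
After op 4 [order #3] limit_buy(price=105, qty=3): fills=none; bids=[#2:6@105 #3:3@105] asks=[-]
After op 5 [order #4] limit_buy(price=105, qty=9): fills=none; bids=[#2:6@105 #3:3@105 #4:9@105] asks=[-]
After op 6 [order #5] limit_sell(price=105, qty=6): fills=#2x#5:6@105; bids=[#3:3@105 #4:9@105] asks=[-]
After op 7 [order #6] limit_sell(price=100, qty=8): fills=#3x#6:3@105 #4x#6:5@105; bids=[#4:4@105] asks=[-]
After op 8 [order #7] market_sell(qty=5): fills=#4x#7:4@105; bids=[-] asks=[-]

Answer: bid=105 ask=-
bid=- ask=-
bid=105 ask=-
bid=105 ask=-
bid=105 ask=-
bid=105 ask=-
bid=105 ask=-
bid=- ask=-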